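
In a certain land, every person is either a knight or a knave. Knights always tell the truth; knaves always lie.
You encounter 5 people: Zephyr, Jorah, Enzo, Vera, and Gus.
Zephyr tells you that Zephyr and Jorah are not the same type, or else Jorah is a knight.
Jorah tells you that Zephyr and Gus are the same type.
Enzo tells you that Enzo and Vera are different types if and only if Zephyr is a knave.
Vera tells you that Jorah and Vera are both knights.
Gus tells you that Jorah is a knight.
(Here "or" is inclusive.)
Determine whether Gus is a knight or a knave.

Consistent assignments: {Zephyr=knight, Jorah=knight, Enzo=knight, Vera=knight, Gus=knight}; {Zephyr=knight, Jorah=knight, Enzo=knave, Vera=knight, Gus=knight}
In every consistent assignment, Gus is a knight.

Gus is a knight.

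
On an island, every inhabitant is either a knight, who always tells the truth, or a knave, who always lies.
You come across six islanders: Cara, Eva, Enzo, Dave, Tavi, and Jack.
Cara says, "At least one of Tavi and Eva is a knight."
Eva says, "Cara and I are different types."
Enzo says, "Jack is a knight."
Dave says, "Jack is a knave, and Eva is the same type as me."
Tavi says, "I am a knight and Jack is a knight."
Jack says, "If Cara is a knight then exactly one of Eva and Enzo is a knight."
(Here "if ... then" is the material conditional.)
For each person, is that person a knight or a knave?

Cara is a knave, Eva is a knave, Enzo is a knight, Dave is a knave, Tavi is a knave, and Jack is a knight.

Cara (knave): "at least one of Tavi and Eva is a knight" — false. ✓
Eva is a knave, so "Cara and I are different types" must be false — and it is.
Enzo is a knight, and the claim "Jack is a knight" is indeed true.
Dave is a knave, and the claim "Jack is a knave, and Eva is the same type as me" is indeed false.
Tavi is a knave; "I am a knight and Jack is a knight" is false, as required.
Since Jack is a knight, "if Cara is a knight then exactly one of Eva and Enzo is a knight" needs to be true, which holds.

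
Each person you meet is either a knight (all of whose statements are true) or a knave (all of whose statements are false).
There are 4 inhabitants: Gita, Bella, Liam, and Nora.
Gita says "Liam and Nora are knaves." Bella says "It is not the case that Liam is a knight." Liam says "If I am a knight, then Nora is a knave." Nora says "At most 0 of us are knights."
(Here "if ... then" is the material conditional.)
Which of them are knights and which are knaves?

Gita is a knave, Bella is a knave, Liam is a knight, and Nora is a knave.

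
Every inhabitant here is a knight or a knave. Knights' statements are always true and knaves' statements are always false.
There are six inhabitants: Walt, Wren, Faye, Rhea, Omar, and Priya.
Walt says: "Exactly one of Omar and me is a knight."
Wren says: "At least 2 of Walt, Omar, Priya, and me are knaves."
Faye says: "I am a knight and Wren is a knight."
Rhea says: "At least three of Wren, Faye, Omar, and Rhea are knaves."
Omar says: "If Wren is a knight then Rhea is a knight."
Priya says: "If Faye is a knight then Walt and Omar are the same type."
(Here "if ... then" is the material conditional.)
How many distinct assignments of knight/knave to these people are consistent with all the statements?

2

Consistent assignments:
  Walt=knight, Wren=knight, Faye=knight, Rhea=knave, Omar=knave, Priya=knave
  Walt=knave, Wren=knight, Faye=knight, Rhea=knave, Omar=knave, Priya=knight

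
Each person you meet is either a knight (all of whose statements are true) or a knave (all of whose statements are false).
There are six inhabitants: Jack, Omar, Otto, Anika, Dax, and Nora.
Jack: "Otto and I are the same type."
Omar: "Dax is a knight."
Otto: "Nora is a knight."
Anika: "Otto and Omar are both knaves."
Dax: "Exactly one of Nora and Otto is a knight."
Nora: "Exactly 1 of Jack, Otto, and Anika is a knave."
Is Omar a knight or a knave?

Omar is a knave.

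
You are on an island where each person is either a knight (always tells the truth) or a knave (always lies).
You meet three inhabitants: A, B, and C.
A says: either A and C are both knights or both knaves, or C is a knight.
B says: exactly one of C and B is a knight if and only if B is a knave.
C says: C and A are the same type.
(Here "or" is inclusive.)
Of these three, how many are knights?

The unique consistent assignment is A=knight, B=knight, C=knight.
That has 3 knights.

3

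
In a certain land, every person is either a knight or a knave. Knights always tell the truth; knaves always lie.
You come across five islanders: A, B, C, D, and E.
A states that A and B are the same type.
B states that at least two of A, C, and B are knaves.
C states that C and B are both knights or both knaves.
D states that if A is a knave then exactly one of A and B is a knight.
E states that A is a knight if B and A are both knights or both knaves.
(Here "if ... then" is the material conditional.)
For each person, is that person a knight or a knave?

Since A is a knave, "A and B are the same type" needs to be false, which holds.
B is a knight; "at least two of A, C, and B are knaves" is true, as required.
C is a knave; "C and B are both knights or both knaves" is false, as required.
D is a knight, and the claim "if A is a knave then exactly one of A and B is a knight" is indeed true.
E is a knight; "A is a knight if B and A are both knights or both knaves" is true, as required.

A is a knave, B is a knight, C is a knave, D is a knight, and E is a knight.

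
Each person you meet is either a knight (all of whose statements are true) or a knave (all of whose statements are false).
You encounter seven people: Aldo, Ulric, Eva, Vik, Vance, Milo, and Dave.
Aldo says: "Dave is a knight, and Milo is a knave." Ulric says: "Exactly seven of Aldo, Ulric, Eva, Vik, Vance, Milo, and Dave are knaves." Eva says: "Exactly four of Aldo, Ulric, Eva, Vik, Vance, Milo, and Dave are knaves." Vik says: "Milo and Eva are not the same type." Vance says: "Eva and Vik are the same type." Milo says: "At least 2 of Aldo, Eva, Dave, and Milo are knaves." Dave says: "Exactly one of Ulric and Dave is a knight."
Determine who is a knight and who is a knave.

Aldo is a knave, Ulric is a knave, Eva is a knave, Vik is a knight, Vance is a knave, Milo is a knight, and Dave is a knave.

Aldo (knave): "Dave is a knight, and Milo is a knave" — False. ✓
Since Ulric is a knave, "exactly seven of Aldo, Ulric, Eva, Vik, Vance, Milo, and Dave are knaves" needs to be False, which holds.
Eva (knave): "exactly four of Aldo, Ulric, Eva, Vik, Vance, Milo, and Dave are knaves" — False. ✓
As a knight, Vik's statement "Milo and Eva are not the same type" should be true; it is.
Vance is a knave, so "Eva and Vik are the same type" must be False — and it is.
Since Milo is a knight, "at least 2 of Aldo, Eva, Dave, and Milo are knaves" needs to be true, which holds.
Dave is a knave; "exactly one of Ulric and Dave is a knight" is False, as required.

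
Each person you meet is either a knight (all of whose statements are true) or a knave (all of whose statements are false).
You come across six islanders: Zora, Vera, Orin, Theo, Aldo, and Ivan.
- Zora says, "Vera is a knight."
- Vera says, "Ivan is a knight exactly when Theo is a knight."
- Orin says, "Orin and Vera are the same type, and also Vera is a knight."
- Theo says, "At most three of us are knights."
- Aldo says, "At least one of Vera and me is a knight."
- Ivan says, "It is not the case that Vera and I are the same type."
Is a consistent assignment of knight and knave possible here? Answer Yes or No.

One consistent assignment: Zora=knave, Vera=knave, Orin=knave, Theo=knight, Aldo=knight, Ivan=knave.

Yes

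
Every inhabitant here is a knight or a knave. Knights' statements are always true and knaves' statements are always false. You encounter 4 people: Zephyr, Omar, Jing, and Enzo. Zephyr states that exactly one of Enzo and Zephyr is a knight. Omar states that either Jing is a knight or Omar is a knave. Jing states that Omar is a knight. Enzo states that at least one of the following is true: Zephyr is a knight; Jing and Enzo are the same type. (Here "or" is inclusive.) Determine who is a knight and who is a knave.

Zephyr is a knave; "exactly one of Enzo and Zephyr is a knight" is False, as required.
Omar (knight): "either Jing is a knight or Omar is a knave" — true. ✓
Jing is a knight, and the claim "Omar is a knight" is indeed true.
Enzo (knave): "at least one of the following is true: Zephyr is a knight; Jing and Enzo are the same type" — False. ✓

Zephyr is a knave, Omar is a knight, Jing is a knight, and Enzo is a knave.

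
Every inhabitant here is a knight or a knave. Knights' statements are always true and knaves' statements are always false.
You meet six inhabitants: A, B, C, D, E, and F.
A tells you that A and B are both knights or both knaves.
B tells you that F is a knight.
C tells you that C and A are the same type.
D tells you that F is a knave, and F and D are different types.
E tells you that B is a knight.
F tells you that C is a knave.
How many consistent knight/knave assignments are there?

1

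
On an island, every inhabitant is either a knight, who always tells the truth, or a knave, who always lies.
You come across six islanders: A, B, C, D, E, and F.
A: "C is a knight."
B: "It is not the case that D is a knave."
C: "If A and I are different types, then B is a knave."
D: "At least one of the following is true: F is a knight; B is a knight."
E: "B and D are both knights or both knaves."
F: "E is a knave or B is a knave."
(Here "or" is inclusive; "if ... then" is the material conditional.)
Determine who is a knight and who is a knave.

A is a knight, B is a knight, C is a knight, D is a knight, E is a knight, and F is a knave.

A (knight): "C is a knight" — true. ✓
B is a knight, so "it is not the case that D is a knave" must be true — and it is.
As a knight, C's statement "if A and I are different types, then B is a knave" should be true; it is.
Since D is a knight, "at least one of the following is true: F is a knight; B is a knight" needs to be true, which holds.
E is a knight; "B and D are both knights or both knaves" is true, as required.
F is a knave, and the claim "E is a knave or B is a knave" is indeed false.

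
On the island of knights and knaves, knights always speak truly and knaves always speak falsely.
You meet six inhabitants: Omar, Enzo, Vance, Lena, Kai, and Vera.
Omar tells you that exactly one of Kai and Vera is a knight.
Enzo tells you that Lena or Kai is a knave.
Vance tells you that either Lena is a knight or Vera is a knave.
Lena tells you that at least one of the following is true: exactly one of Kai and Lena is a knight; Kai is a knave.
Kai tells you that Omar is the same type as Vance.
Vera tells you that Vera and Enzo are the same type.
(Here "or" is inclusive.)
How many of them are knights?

The unique consistent assignment is Omar=knave, Enzo=knight, Vance=knight, Lena=knight, Kai=knave, Vera=knave.
That has 3 knights.

3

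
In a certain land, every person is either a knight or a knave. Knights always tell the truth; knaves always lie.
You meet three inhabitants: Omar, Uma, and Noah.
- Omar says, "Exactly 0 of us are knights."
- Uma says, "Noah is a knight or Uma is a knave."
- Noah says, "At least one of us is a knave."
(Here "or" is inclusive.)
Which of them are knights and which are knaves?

Since Omar is a knave, "exactly 0 of us are knights" needs to be False, which holds.
Uma is a knight, so "Noah is a knight or Uma is a knave" must be True — and it is.
As a knight, Noah's statement "at least one of us is a knave" should be True; it is.

Omar is a knave, Uma is a knight, and Noah is a knight.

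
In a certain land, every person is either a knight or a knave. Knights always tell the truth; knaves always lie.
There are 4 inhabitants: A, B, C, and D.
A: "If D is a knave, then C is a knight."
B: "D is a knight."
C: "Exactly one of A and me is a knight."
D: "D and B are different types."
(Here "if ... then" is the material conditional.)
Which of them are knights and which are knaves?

A is a knave, B is a knave, C is a knave, and D is a knave.

Suppose A is a knight. Then A's statement "if D is a knave, then C is a knight" would have to be true. Checking the 8 ways to assign the others, none is consistent with every speaker.
(For instance, with B=knave, C=knave, D=knave, A's claim "if D is a knave, then C is a knight" comes out false where it would need to be true.)
So A must be a knave, making "if D is a knave, then C is a knight" false. Taking A=knave, B=knave, C=knave, D=knave, each remaining statement checks out:
  B (knave): "D is a knight" — false. ✓
  C (knave): "exactly one of A and me is a knight" — false. ✓
  D (knave): "D and B are different types" — false. ✓
This is the unique consistent assignment.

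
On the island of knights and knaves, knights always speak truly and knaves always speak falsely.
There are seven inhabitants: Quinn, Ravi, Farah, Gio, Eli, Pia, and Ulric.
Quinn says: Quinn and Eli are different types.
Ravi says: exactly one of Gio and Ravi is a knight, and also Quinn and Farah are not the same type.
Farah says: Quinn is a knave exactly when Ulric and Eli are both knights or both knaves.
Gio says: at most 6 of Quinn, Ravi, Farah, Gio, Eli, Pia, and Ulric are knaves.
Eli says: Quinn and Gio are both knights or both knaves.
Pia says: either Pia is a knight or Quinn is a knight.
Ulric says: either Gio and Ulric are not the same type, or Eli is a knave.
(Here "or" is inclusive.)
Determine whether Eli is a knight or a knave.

Eli is a knave.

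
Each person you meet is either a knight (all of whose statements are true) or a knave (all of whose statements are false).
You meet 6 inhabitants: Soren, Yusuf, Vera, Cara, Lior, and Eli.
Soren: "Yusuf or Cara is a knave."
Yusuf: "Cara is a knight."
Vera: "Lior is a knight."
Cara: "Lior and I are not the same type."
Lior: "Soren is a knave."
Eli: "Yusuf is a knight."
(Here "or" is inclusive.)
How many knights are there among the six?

1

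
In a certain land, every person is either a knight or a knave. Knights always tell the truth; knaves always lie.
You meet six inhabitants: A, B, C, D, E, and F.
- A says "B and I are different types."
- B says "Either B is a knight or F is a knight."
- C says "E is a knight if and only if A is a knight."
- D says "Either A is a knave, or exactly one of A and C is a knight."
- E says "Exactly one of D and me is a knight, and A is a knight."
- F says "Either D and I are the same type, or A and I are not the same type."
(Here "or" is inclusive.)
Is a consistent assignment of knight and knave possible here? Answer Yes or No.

Yes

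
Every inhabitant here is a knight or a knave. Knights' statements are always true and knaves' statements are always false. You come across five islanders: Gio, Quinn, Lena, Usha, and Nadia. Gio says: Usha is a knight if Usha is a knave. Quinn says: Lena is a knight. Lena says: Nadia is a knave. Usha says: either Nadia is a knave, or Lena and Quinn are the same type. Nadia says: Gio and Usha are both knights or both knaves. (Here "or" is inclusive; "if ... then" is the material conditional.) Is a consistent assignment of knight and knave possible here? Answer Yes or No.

Yes

One consistent assignment: Gio=knight, Quinn=knave, Lena=knave, Usha=knight, Nadia=knight.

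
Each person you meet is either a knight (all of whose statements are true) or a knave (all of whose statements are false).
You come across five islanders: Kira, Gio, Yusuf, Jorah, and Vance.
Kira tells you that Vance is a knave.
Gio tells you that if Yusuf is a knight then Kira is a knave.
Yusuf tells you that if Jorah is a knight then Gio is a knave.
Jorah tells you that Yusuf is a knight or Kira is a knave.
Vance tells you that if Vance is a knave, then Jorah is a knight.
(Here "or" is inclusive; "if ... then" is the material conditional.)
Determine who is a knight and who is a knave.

Knights: Gio, Jorah, and Vance. Knaves: Kira and Yusuf.

Kira is a knave, so "Vance is a knave" must be false — and it is.
Gio is a knight; "if Yusuf is a knight then Kira is a knave" is true, as required.
Yusuf is a knave, so "if Jorah is a knight then Gio is a knave" must be false — and it is.
Jorah is a knight, so "Yusuf is a knight or Kira is a knave" must be true — and it is.
Vance is a knight, so "if Vance is a knave, then Jorah is a knight" must be true — and it is.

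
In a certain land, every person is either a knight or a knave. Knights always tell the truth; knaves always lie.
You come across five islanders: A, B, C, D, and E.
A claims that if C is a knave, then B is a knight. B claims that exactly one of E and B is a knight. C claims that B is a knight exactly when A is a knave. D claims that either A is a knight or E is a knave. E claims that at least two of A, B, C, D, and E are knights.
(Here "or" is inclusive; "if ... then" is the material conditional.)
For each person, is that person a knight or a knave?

A is a knave, B is a knave, C is a knave, D is a knight, and E is a knave.

A is a knave, and the claim "if C is a knave, then B is a knight" is indeed false.
B is a knave; "exactly one of E and B is a knight" is false, as required.
C is a knave, and the claim "B is a knight exactly when A is a knave" is indeed false.
D (knight): "either A is a knight or E is a knave" — true. ✓
E is a knave, so "at least two of A, B, C, D, and E are knights" must be false — and it is.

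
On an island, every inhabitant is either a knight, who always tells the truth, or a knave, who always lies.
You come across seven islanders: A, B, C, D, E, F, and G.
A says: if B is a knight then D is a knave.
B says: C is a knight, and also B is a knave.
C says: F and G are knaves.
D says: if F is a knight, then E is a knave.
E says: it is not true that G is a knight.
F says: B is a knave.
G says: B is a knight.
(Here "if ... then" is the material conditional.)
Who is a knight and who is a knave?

A is a knight, B is a knave, C is a knave, D is a knave, E is a knight, F is a knight, and G is a knave.

A (knight): "if B is a knight then D is a knave" — true. ✓
B (knave): "C is a knight, and also B is a knave" — False. ✓
C is a knave, so "F and G are knaves" must be False — and it is.
Since D is a knave, "if F is a knight, then E is a knave" needs to be False, which holds.
E is a knight; "it is not true that G is a knight" is true, as required.
F is a knight, so "B is a knave" must be true — and it is.
As a knave, G's statement "B is a knight" should be False; it is.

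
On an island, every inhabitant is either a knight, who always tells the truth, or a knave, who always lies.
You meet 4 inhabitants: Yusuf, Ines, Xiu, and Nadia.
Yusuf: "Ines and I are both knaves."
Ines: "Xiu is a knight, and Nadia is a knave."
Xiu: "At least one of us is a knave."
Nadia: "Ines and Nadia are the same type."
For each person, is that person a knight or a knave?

As a knave, Yusuf's statement "Ines and I are both knaves" should be false; it is.
Ines (knight): "Xiu is a knight, and Nadia is a knave" — true. ✓
As a knight, Xiu's statement "at least one of us is a knave" should be true; it is.
Nadia is a knave; "Ines and Nadia are the same type" is false, as required.

Yusuf is a knave, Ines is a knight, Xiu is a knight, and Nadia is a knave.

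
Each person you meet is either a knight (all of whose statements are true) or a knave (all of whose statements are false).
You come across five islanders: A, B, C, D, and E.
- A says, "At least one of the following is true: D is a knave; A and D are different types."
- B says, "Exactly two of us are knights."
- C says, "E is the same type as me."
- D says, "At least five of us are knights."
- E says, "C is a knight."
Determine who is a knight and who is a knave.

A is a knight, B is a knave, C is a knight, D is a knave, and E is a knight.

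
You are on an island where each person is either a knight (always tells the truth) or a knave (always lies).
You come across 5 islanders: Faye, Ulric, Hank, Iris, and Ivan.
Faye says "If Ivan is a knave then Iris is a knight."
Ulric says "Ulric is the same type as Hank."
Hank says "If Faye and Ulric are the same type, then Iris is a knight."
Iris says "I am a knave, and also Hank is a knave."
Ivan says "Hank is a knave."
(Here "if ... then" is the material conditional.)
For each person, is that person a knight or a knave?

Since Faye is a knave, "if Ivan is a knave then Iris is a knight" needs to be False, which holds.
Ulric is a knight, so "Ulric is the same type as Hank" must be True — and it is.
Hank is a knight; "if Faye and Ulric are the same type, then Iris is a knight" is True, as required.
As a knave, Iris's statement "I am a knave, and also Hank is a knave" should be False; it is.
Since Ivan is a knave, "Hank is a knave" needs to be False, which holds.

Knights: Ulric and Hank. Knaves: Faye, Iris, and Ivan.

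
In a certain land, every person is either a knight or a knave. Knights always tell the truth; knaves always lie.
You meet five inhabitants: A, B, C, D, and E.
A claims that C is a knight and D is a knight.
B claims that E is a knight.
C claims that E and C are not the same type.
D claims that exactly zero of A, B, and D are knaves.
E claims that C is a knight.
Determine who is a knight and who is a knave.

A is a knave, B is a knave, C is a knave, D is a knave, and E is a knave.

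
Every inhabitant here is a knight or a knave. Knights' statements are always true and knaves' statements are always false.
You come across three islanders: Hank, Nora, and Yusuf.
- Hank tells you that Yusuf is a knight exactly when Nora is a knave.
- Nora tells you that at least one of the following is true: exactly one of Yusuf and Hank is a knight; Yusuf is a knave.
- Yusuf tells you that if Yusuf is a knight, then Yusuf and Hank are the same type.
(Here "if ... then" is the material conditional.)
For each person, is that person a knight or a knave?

Hank is a knight, so "Yusuf is a knight exactly when Nora is a knave" must be True — and it is.
As a knave, Nora's statement "at least one of the following is true: exactly one of Yusuf and Hank is a knight; Yusuf is a knave" should be false; it is.
Yusuf is a knight, and the claim "if Yusuf is a knight, then Yusuf and Hank are the same type" is indeed True.

Hank is a knight, Nora is a knave, and Yusuf is a knight.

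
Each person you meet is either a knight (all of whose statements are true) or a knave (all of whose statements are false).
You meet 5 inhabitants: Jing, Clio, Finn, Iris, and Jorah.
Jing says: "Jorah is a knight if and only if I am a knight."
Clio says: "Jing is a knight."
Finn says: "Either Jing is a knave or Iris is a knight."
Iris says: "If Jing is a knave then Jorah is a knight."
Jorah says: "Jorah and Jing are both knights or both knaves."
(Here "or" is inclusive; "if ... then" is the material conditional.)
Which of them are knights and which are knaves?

Jing is a knight, Clio is a knight, Finn is a knight, Iris is a knight, and Jorah is a knight.

Jing is a knight, so "Jorah is a knight if and only if I am a knight" must be True — and it is.
Clio is a knight; "Jing is a knight" is True, as required.
Finn is a knight, so "either Jing is a knave or Iris is a knight" must be True — and it is.
Iris is a knight, and the claim "if Jing is a knave then Jorah is a knight" is indeed True.
As a knight, Jorah's statement "Jorah and Jing are both knights or both knaves" should be True; it is.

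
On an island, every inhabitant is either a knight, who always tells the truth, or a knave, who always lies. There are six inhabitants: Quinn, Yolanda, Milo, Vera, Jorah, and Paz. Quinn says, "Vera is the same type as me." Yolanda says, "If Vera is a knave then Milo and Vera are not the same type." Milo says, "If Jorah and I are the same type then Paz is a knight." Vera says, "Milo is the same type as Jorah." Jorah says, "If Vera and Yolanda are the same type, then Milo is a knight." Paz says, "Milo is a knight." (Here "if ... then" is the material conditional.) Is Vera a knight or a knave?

Vera is a knight.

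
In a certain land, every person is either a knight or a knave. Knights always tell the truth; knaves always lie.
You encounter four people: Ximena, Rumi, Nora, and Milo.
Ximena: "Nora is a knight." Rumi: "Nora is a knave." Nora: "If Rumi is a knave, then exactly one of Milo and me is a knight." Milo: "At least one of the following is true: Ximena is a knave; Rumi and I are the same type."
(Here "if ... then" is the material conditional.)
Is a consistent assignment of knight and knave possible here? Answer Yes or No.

No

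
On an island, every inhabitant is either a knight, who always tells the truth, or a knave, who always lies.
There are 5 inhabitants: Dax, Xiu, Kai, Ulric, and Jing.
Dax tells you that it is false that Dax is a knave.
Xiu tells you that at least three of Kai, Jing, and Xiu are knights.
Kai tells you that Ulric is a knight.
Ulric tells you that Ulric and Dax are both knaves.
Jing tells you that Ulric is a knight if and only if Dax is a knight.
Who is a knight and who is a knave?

Dax is a knight, Xiu is a knave, Kai is a knave, Ulric is a knave, and Jing is a knave.

Since Dax is a knight, "it is false that Dax is a knave" needs to be True, which holds.
Xiu is a knave; "at least three of Kai, Jing, and Xiu are knights" is False, as required.
Since Kai is a knave, "Ulric is a knight" needs to be False, which holds.
As a knave, Ulric's statement "Ulric and Dax are both knaves" should be False; it is.
Jing (knave): "Ulric is a knight if and only if Dax is a knight" — False. ✓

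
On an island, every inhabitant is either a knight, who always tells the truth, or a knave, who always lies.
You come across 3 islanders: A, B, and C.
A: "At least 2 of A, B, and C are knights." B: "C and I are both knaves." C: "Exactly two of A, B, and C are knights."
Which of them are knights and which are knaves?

Knights: A and C. Knaves: B.

Suppose A is a knave. Then A's statement "at least 2 of A, B, and C are knights" would have to be false. Checking the 4 ways to assign the others, none is consistent with every speaker.
(For instance, with B=knave, C=knight, C's claim "exactly two of A, B, and C are knights" comes out false where it would need to be true.)
So A must be a knight, making "at least 2 of A, B, and C are knights" true. Taking A=knight, B=knave, C=knight, each remaining statement checks out:
  B (knave): "C and I are both knaves" — false. ✓
  C (knight): "exactly two of A, B, and C are knights" — true. ✓
This is the unique consistent assignment.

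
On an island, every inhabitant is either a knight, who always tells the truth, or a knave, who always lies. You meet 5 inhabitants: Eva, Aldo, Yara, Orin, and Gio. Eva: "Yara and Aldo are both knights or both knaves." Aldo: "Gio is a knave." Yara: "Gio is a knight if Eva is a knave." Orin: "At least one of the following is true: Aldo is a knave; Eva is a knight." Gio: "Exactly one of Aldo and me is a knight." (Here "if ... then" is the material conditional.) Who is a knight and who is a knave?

Eva is a knave, so "Yara and Aldo are both knights or both knaves" must be False — and it is.
Aldo is a knave, so "Gio is a knave" must be False — and it is.
As a knight, Yara's statement "Gio is a knight if Eva is a knave" should be true; it is.
Orin is a knight, so "at least one of the following is true: Aldo is a knave; Eva is a knight" must be true — and it is.
Gio (knight): "exactly one of Aldo and me is a knight" — true. ✓

Eva is a knave, Aldo is a knave, Yara is a knight, Orin is a knight, and Gio is a knight.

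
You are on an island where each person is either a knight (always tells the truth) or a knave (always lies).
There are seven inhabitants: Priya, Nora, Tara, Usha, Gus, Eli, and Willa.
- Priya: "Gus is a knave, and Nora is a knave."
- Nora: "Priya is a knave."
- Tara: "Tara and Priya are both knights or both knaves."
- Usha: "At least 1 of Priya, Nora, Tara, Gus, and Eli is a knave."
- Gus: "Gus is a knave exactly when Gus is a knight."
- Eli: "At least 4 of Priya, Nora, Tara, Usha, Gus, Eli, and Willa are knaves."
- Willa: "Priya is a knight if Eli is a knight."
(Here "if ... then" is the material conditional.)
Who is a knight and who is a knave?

Priya (knight): "Gus is a knave, and Nora is a knave" — true. ✓
Nora is a knave, and the claim "Priya is a knave" is indeed false.
Tara is a knight, so "Tara and Priya are both knights or both knaves" must be true — and it is.
Since Usha is a knight, "at least 1 of Priya, Nora, Tara, Gus, and Eli is a knave" needs to be true, which holds.
As a knave, Gus's statement "Gus is a knave exactly when Gus is a knight" should be false; it is.
Eli is a knave; "at least 4 of Priya, Nora, Tara, Usha, Gus, Eli, and Willa are knaves" is false, as required.
Willa is a knight, and the claim "Priya is a knight if Eli is a knight" is indeed true.

Knights: Priya, Tara, Usha, and Willa. Knaves: Nora, Gus, and Eli.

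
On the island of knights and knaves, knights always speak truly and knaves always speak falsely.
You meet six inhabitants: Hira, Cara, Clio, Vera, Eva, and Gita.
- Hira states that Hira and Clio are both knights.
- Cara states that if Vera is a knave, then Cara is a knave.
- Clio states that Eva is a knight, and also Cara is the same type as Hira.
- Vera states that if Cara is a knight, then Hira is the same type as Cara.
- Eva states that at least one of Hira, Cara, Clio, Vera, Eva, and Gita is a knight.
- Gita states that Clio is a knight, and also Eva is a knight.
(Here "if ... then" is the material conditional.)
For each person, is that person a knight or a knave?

Hira is a knight, Cara is a knight, Clio is a knight, Vera is a knight, Eva is a knight, and Gita is a knight.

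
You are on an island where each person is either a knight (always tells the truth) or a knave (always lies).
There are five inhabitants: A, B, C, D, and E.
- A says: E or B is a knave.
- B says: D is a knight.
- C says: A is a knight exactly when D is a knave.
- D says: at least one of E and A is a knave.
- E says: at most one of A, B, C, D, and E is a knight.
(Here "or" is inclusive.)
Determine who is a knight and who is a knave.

Suppose A is a knave. Then A's statement "E or B is a knave" would have to be false. Checking the 16 ways to assign the others, none is consistent with every speaker.
(For instance, with B=knight, C=knave, D=knight, E=knave, A's claim "E or B is a knave" comes out true where it would need to be false.)
So A must be a knight, making "E or B is a knave" true. Taking A=knight, B=knight, C=knave, D=knight, E=knave, each remaining statement checks out:
  B (knight): "D is a knight" — true. ✓
  C (knave): "A is a knight exactly when D is a knave" — false. ✓
  D (knight): "at least one of E and A is a knave" — true. ✓
  E (knave): "at most one of A, B, C, D, and E is a knight" — false. ✓
This is the unique consistent assignment.

A is a knight, B is a knight, C is a knave, D is a knight, and E is a knave.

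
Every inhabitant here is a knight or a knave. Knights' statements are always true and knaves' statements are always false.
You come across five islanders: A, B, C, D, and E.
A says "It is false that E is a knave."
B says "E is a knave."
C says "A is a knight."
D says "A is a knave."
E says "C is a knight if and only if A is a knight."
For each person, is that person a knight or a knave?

Suppose A is a knave. Then A's statement "it is false that E is a knave" would have to be false. Checking the 16 ways to assign the others, none is consistent with every speaker.
(For instance, with B=knave, C=knight, D=knave, E=knight, A's claim "it is false that E is a knave" comes out true where it would need to be false.)
So A must be a knight, making "it is false that E is a knave" true. Taking A=knight, B=knave, C=knight, D=knave, E=knight, each remaining statement checks out:
  B (knave): "E is a knave" — false. ✓
  C (knight): "A is a knight" — true. ✓
  D (knave): "A is a knave" — false. ✓
  E (knight): "C is a knight if and only if A is a knight" — true. ✓
This is the unique consistent assignment.

Knights: A, C, and E. Knaves: B and D.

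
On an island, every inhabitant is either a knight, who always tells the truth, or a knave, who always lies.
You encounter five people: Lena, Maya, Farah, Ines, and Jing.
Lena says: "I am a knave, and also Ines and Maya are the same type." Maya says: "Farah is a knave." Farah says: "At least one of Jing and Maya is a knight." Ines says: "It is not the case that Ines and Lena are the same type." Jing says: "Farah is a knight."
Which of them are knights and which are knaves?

Knights: Farah, Ines, and Jing. Knaves: Lena and Maya.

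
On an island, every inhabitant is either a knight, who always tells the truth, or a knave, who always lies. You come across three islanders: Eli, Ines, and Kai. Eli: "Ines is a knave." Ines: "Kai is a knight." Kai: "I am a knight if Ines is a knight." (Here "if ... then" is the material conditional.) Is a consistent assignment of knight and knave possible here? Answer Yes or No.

Yes

One consistent assignment: Eli=knave, Ines=knight, Kai=knight.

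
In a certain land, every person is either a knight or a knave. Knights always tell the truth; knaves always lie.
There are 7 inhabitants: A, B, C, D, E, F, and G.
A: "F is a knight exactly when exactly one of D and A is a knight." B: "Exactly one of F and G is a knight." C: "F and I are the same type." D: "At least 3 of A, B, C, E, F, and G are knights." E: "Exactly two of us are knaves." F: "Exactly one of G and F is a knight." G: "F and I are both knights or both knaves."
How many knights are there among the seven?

The unique consistent assignment is A=knave, B=knight, C=knave, D=knave, E=knave, F=knight, G=knave.
That has 2 knights.

2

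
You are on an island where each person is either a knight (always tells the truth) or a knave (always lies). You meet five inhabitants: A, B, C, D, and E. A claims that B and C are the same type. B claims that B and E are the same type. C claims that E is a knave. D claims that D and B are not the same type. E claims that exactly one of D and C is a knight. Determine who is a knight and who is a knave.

Since A is a knight, "B and C are the same type" needs to be True, which holds.
B is a knave; "B and E are the same type" is false, as required.
As a knave, C's statement "E is a knave" should be false; it is.
D is a knight, so "D and B are not the same type" must be True — and it is.
As a knight, E's statement "exactly one of D and C is a knight" should be True; it is.

A is a knight, B is a knave, C is a knave, D is a knight, and E is a knight.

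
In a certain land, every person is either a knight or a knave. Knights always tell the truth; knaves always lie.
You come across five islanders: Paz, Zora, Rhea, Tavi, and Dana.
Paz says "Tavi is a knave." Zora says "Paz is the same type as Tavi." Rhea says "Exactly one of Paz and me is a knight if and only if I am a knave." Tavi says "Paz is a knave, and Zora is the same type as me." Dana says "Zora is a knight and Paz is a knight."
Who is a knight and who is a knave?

Paz (knight): "Tavi is a knave" — true. ✓
Zora is a knave, so "Paz is the same type as Tavi" must be false — and it is.
Since Rhea is a knight, "exactly one of Paz and me is a knight if and only if I am a knave" needs to be true, which holds.
As a knave, Tavi's statement "Paz is a knave, and Zora is the same type as me" should be false; it is.
Since Dana is a knave, "Zora is a knight and Paz is a knight" needs to be false, which holds.

Paz is a knight, Zora is a knave, Rhea is a knight, Tavi is a knave, and Dana is a knave.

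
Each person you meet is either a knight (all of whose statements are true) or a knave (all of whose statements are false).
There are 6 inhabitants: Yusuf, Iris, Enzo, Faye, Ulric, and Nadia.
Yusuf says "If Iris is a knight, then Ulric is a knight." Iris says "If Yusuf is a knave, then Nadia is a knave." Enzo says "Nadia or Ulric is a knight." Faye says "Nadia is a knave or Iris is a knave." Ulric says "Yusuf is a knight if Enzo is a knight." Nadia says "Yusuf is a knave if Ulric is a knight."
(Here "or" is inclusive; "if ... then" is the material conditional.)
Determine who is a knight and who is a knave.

Yusuf (knight): "if Iris is a knight, then Ulric is a knight" — true. ✓
Iris is a knight, so "if Yusuf is a knave, then Nadia is a knave" must be true — and it is.
Enzo (knight): "Nadia or Ulric is a knight" — true. ✓
Faye is a knight; "Nadia is a knave or Iris is a knave" is true, as required.
As a knight, Ulric's statement "Yusuf is a knight if Enzo is a knight" should be true; it is.
Since Nadia is a knave, "Yusuf is a knave if Ulric is a knight" needs to be False, which holds.

Knights: Yusuf, Iris, Enzo, Faye, and Ulric. Knaves: Nadia.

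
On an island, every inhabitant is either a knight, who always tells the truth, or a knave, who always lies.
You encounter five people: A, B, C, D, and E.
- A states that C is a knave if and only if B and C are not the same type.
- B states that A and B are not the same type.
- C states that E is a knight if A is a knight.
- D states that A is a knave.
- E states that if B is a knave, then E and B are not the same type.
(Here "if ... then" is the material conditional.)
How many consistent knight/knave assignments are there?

2

Consistent assignments:
  A=knave, B=knave, C=knight, D=knight, E=knight
  A=knave, B=knave, C=knight, D=knight, E=knave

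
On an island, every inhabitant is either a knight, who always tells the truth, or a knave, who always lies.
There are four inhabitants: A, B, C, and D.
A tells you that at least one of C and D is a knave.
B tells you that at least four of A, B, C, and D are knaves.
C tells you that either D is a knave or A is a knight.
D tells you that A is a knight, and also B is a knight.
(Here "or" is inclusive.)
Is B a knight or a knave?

B is a knave.

Consistent assignments: {A=knight, B=knave, C=knight, D=knave}
In every consistent assignment, B is a knave.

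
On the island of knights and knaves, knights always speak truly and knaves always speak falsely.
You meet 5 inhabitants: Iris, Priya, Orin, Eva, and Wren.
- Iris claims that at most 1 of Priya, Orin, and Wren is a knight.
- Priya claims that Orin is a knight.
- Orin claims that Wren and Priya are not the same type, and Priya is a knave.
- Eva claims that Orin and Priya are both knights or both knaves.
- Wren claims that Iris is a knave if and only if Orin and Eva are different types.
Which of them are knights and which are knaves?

Since Iris is a knight, "at most 1 of Priya, Orin, and Wren is a knight" needs to be True, which holds.
As a knave, Priya's statement "Orin is a knight" should be false; it is.
As a knave, Orin's statement "Wren and Priya are not the same type, and Priya is a knave" should be false; it is.
Since Eva is a knight, "Orin and Priya are both knights or both knaves" needs to be True, which holds.
Wren (knave): "Iris is a knave if and only if Orin and Eva are different types" — false. ✓

Knights: Iris and Eva. Knaves: Priya, Orin, and Wren.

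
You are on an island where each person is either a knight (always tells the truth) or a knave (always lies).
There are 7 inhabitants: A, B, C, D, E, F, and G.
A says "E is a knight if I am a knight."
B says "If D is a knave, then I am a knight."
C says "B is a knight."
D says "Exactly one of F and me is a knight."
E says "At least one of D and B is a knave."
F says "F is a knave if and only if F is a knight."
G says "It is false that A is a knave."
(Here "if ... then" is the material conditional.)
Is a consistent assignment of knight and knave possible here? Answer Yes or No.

Yes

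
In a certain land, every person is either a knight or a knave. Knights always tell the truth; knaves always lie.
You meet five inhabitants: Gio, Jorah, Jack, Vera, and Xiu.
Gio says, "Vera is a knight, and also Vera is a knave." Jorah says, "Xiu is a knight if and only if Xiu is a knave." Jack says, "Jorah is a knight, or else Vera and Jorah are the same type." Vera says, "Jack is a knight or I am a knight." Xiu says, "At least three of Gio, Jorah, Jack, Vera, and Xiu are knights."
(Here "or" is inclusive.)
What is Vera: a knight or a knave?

Vera is a knight.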